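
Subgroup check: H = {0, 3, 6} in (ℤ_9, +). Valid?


Subgroup test for H = {0, 3, 6} in (ℤ_9, +):
(1) 0 ∈ H? Yes
(2) Closure: for all a,b ∈ H, (a+b) mod 9 ∈ H? Yes
(3) Inverses: for all a ∈ H, -a mod 9 ∈ H? Yes

Yes, H is a subgroup of ℤ_9


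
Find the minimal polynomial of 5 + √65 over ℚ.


Let α = 5 + √65. Then α - 5 = √65, so (α - 5)² = 65, giving α² - 10α - 40 = 0. Degree 2 and α ∉ ℚ, so this is the minimal polynomial.

Minimal polynomial: x² - 10x - 40


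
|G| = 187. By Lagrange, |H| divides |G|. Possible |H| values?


Lagrange's theorem: |H| divides |G|
|G| = 187
Divisors of 187: 1, 11, 17, 187

Possible subgroup orders: {1, 11, 17, 187}


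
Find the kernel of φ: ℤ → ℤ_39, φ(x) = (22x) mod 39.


Kernel = preimage of identity
ker(φ) = {x ∈ ℤ : 22x ≡ 0 (mod 39)}. gcd(22,39) = 1, so 22x ≡ 0 (mod 39) ⟺ x ≡ 0 (mod 39/1 = 39). Hence ker(φ) = 39ℤ

ker(φ) = 39ℤ


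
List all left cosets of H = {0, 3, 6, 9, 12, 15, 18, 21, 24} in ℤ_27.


H = {0, 3, 6, 9, 12, 15, 18, 21, 24}, |H| = 9
Number of cosets = |G|/|H| = 27/9 = 3
0 + H = {0, 3, 6, 9, 12, 15, 18, 21, 24}
1 + H = {1, 4, 7, 10, 13, 16, 19, 22, 25}
2 + H = {2, 5, 8, 11, 14, 17, 20, 23, 26}

Cosets: 0+H={0,3,6,9,12,15,18,21,24}; 1+H={1,4,7,10,13,16,19,22,25}; 2+H={2,5,8,11,14,17,20,23,26}


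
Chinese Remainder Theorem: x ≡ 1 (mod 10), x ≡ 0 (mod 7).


m₁ = 10, m₂ = 7, gcd = 1, so CRT applies. M = m₁·m₂ = 70
Let M₁ = M/m₁ = 7, M₂ = M/m₂ = 10
Find y₁ ≡ M₁⁻¹ (mod m₁): 7⁻¹ ≡ 3 (mod 10)
Find y₂ ≡ M₂⁻¹ (mod m₂): 10⁻¹ ≡ 5 (mod 7)
x = a₁·M₁·y₁ + a₂·M₂·y₂ = 1·7·3 + 0·10·5 = 21
Reduce mod 70: x ≡ 21
Check: 21 mod 10 = 1 ✓, 21 mod 7 = 0 ✓

x ≡ 21 (mod 70)


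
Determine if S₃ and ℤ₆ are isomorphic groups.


Comparing S₃ and ℤ₆:
S₃ is non-abelian, ℤ₆ is abelian

No, S₃ ≇ ℤ₆


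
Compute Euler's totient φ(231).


Factor n: 231 = 3 × 7 × 11
φ(n) = n · ∏(1 - 1/p) over distinct primes p | n
φ(231) = 231 · (1 - 1/3) · (1 - 1/7) · (1 - 1/11) = 120

φ(231) = 120


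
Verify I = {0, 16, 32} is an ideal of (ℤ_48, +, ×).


Check ideal conditions for I = {0, 16, 32} in ℤ_48:
(1) I is an additive subgroup? Yes
(2) For r ∈ ℤ_48 and a ∈ I: r·a ∈ I? Yes

Yes, I is an ideal of ℤ_48


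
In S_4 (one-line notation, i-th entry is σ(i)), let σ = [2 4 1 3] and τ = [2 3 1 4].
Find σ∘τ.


σ∘τ: apply τ first, then σ
1 →τ 2 →σ 4
2 →τ 3 →σ 1
3 →τ 1 →σ 2
4 →τ 4 →σ 3

σ∘τ = [4 1 2 3]


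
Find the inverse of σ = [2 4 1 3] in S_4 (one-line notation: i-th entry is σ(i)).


To find σ⁻¹, swap domain and range:
σ(1) = 2 → σ⁻¹(2) = 1
σ(2) = 4 → σ⁻¹(4) = 2
σ(3) = 1 → σ⁻¹(1) = 3
σ(4) = 3 → σ⁻¹(3) = 4

σ⁻¹ = [3 1 4 2]


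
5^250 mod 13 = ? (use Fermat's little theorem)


Fermat's little theorem: if p is prime and gcd(a,p)=1, then a^(p-1) ≡ 1 (mod p)
p = 13 is prime, gcd(5,13) = 1
Reduce exponent: 250 mod 12 = 10
So 5^250 ≡ 5^10 (mod 13)
5^10 mod 13 = 12

5^250 ≡ 12 (mod 13)


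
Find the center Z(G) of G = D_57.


Z(G) = {g ∈ G | gx = xg for all x ∈ G}
For odd n, Z(D_n) = {e}: no nontrivial rotation commutes with all reflections

Z(D_57) = {e}


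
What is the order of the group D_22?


|D_n| = 2n (n rotations and n reflections)
|D_22| = 2×22 = 44

|D_22| = 44


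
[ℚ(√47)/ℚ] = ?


√47 has minimal polynomial x² - 47 (irreducible over ℚ since 47 is squarefree)

[ℚ(√47)/ℚ] = 2


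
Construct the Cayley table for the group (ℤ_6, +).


Elements: {0, 1, 2, 3, 4, 5}
Operation: addition mod 6
Entry (a, b) = (a + b) mod 6

Cayley table:
  | 0 | 1 | 2 | 3 | 4 | 5
0 | 0 | 1 | 2 | 3 | 4 | 5
1 | 1 | 2 | 3 | 4 | 5 | 0
2 | 2 | 3 | 4 | 5 | 0 | 1
3 | 3 | 4 | 5 | 0 | 1 | 2
4 | 4 | 5 | 0 | 1 | 2 | 3
5 | 5 | 0 | 1 | 2 | 3 | 4


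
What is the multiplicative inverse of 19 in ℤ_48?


Use the extended Euclidean algorithm to write 1 = 19·s + 48·t; then s mod 48 is the inverse.
Euclidean algorithm:
  19 = 0·48 + 19
  48 = 2·19 + 10
  19 = 1·10 + 9
  10 = 1·9 + 1
  9 = 9·1 + 0
gcd(19,48) = 1
Back-substitution gives: 19·(-5) + 48·(2) = 1
So 19⁻¹ ≡ -5 ≡ 43 (mod 48)
Check: 19 × 43 = 817 ≡ 1 (mod 48) ✓

19⁻¹ ≡ 43 (mod 48)


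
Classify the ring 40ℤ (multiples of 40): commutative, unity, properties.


40ℤ is a commutative ring under +,× but has no multiplicative identity (1 ∉ 40ℤ); it has no zero divisors, but without unity it is not an integral domain
Commutative: Yes
Integral domain: No
Has unity: No

40ℤ (multiples of 40): Commutative=Yes, Unity=No


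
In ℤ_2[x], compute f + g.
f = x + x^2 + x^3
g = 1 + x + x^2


Add coefficients mod 2:
x^0: 0 + 1 = 1 (mod 2)
x^1: 1 + 1 = 0 (mod 2)
x^2: 1 + 1 = 0 (mod 2)
x^3: 1 + 0 = 1 (mod 2)
Result: 1 + x^3

f + g = 1 + x^3


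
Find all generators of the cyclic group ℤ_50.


g generates ℤ_n iff gcd(g,n) = 1
Prime factors of 50: 2, 5
Generators are g ∈ {1,...,49} not divisible by any of these primes.
Generators: {1, 3, 7, 9, 11, 13, 17, 19, 21, 23, 27, 29, 31, 33, 37, 39, 41, 43, 47, 49}
Number of generators = φ(50) = 20

Generators of ℤ_50 = {1, 3, 7, 9, 11, 13, 17, 19, 21, 23, 27, 29, 31, 33, 37, 39, 41, 43, 47, 49}


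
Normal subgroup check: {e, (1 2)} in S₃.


H = {e, (1 2)} in S₃
(1 3)(1 2)(1 3)⁻¹ = (2 3) ∉ {e, (1 2)}, so it is not normal

No, not a normal subgroup


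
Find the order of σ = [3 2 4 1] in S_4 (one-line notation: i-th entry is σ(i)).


Cycle decomposition: (1 3 4)
Cycle lengths: 3
Order = lcm(3) = 3

ord(σ) = 3


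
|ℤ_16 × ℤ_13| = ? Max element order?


|ℤ_16 × ℤ_13| = 16 × 13 = 208
Max element order = lcm(16,13) = 208
Cyclic? Yes (gcd=1)

|ℤ_16×ℤ_13| = 208, max element order = 208


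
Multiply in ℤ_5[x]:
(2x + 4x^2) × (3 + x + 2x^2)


Expand and collect like terms; reduce coefficients mod 5:
x^0: 0·3 = 0 ≡ 0 (mod 5)
x^1: 0·1 + 2·3 = 6 ≡ 1 (mod 5)
x^2: 0·2 + 2·1 + 4·3 = 14 ≡ 4 (mod 5)
x^3: 2·2 + 4·1 = 8 ≡ 3 (mod 5)
x^4: 4·2 = 8 ≡ 3 (mod 5)
Result: x + 4x^2 + 3x^3 + 3x^4

f · g = x + 4x^2 + 3x^3 + 3x^4


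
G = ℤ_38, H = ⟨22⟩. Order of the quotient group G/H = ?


|⟨22⟩| = n / gcd(22, 38) = 38 / 2 = 19
H is normal (ℤ_38 is abelian).
|G/H| = |G| / |H| = 38 / 19 = 2

|G/H| = 2


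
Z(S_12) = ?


Z(G) = {g ∈ G | gx = xg for all x ∈ G}
S_n is non-abelian for n ≥ 3; Z(S_12) is trivial

Z(S_12) = {e}


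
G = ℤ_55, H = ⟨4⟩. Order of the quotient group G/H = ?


|⟨4⟩| = n / gcd(4, 55) = 55 / 1 = 55
H is normal (ℤ_55 is abelian).
|G/H| = |G| / |H| = 55 / 55 = 1

|G/H| = 1


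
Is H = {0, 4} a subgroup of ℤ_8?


Subgroup test for H = {0, 4} in (ℤ_8, +):
(1) 0 ∈ H? Yes
(2) Closure: for all a,b ∈ H, (a+b) mod 8 ∈ H? Yes
(3) Inverses: for all a ∈ H, -a mod 8 ∈ H? Yes

Yes, H is a subgroup of ℤ_8


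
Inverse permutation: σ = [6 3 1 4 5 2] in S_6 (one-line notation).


To find σ⁻¹, swap domain and range:
σ(1) = 6 → σ⁻¹(6) = 1
σ(2) = 3 → σ⁻¹(3) = 2
σ(3) = 1 → σ⁻¹(1) = 3
σ(4) = 4 → σ⁻¹(4) = 4
σ(5) = 5 → σ⁻¹(5) = 5
σ(6) = 2 → σ⁻¹(2) = 6

σ⁻¹ = [3 6 2 4 5 1]


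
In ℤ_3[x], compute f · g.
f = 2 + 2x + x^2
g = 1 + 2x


Expand and collect like terms; reduce coefficients mod 3:
x^0: 2·1 = 2 ≡ 2 (mod 3)
x^1: 2·2 + 2·1 = 6 ≡ 0 (mod 3)
x^2: 2·2 + 1·1 = 5 ≡ 2 (mod 3)
x^3: 1·2 = 2 ≡ 2 (mod 3)
Result: 2 + 2x^2 + 2x^3

f · g = 2 + 2x^2 + 2x^3


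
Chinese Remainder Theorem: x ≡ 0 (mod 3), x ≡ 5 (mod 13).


m₁ = 3, m₂ = 13, gcd = 1, so CRT applies. M = m₁·m₂ = 39
Let M₁ = M/m₁ = 13, M₂ = M/m₂ = 3
Find y₁ ≡ M₁⁻¹ (mod m₁): 13⁻¹ ≡ 1 (mod 3)
Find y₂ ≡ M₂⁻¹ (mod m₂): 3⁻¹ ≡ 9 (mod 13)
x = a₁·M₁·y₁ + a₂·M₂·y₂ = 0·13·1 + 5·3·9 = 135
Reduce mod 39: x ≡ 18
Check: 18 mod 3 = 0 ✓, 18 mod 13 = 5 ✓

x ≡ 18 (mod 39)


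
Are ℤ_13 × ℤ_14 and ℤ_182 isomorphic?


Comparing ℤ_13 × ℤ_14 and ℤ_182:
gcd(13,14) = 1, so ℤ_13 × ℤ_14 ≅ ℤ_182 (CRT)

Yes, ℤ_13 × ℤ_14 ≅ ℤ_182


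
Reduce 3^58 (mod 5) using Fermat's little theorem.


Fermat's little theorem: if p is prime and gcd(a,p)=1, then a^(p-1) ≡ 1 (mod p)
p = 5 is prime, gcd(3,5) = 1
Reduce exponent: 58 mod 4 = 2
So 3^58 ≡ 3^2 (mod 5)
3^2 mod 5 = 4

3^58 ≡ 4 (mod 5)


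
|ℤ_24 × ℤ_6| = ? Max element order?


|ℤ_24 × ℤ_6| = 24 × 6 = 144
Max element order = lcm(24,6) = 24
Cyclic? No (gcd=6)

|ℤ_24×ℤ_6| = 144, max element order = 24


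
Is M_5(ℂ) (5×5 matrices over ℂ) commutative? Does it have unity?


Matrix multiplication is non-commutative for n ≥ 2; the identity matrix I is the unity; singular matrices give zero divisors, so not an integral domain
Commutative: No
Integral domain: No
Has unity: Yes

M_5(ℂ) (5×5 matrices over ℂ): Commutative=No, Unity=Yes


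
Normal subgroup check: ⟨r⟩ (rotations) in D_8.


H = ⟨r⟩ (rotations) in D_8
The rotation subgroup ⟨r⟩ has index 2 in D_8, so it is normal

Yes, normal subgroup


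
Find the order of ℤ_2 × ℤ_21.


|A × B| = |A| · |B|
|ℤ_2 × ℤ_21| = 2 × 21 = 42

|ℤ_2 × ℤ_21| = 42


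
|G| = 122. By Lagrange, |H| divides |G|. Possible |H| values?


Lagrange's theorem: |H| divides |G|
|G| = 122
Divisors of 122: 1, 2, 61, 122

Possible subgroup orders: {1, 2, 61, 122}


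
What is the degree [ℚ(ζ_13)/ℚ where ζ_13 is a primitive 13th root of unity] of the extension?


[ℚ(ζ_n):ℚ] = deg Φ_n(x) = φ(n). Here φ(13) = 12

[ℚ(ζ_13)/ℚ where ζ_13 is a primitive 13th root of unity] = 12


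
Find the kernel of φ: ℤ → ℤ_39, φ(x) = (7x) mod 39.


Kernel = preimage of identity
ker(φ) = {x ∈ ℤ : 7x ≡ 0 (mod 39)}. gcd(7,39) = 1, so 7x ≡ 0 (mod 39) ⟺ x ≡ 0 (mod 39/1 = 39). Hence ker(φ) = 39ℤ

ker(φ) = 39ℤ


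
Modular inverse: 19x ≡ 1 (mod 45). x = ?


Use the extended Euclidean algorithm to write 1 = 19·s + 45·t; then s mod 45 is the inverse.
Euclidean algorithm:
  19 = 0·45 + 19
  45 = 2·19 + 7
  19 = 2·7 + 5
  7 = 1·5 + 2
  5 = 2·2 + 1
  2 = 2·1 + 0
gcd(19,45) = 1
Back-substitution gives: 19·(19) + 45·(-8) = 1
So 19⁻¹ ≡ 19 ≡ 19 (mod 45)
Check: 19 × 19 = 361 ≡ 1 (mod 45) ✓

19⁻¹ ≡ 19 (mod 45)


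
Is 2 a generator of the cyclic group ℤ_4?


g generates ℤ_n iff gcd(g, n) = 1
gcd(2, 4) = 2
Since gcd = 2 ≠ 1, ⟨2⟩ has order 2 < 4, so 2 is not a generator.

No, 2 does not generate ℤ_4


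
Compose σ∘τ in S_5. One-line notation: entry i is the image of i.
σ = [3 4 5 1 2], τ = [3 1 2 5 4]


σ∘τ: apply τ first, then σ
1 →τ 3 →σ 5
2 →τ 1 →σ 3
3 →τ 2 →σ 4
4 →τ 5 →σ 2
5 →τ 4 →σ 1

σ∘τ = [5 3 4 2 1]


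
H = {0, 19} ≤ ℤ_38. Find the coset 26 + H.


26 + H = {26 + h (mod 38) : h ∈ H}
26+0=26, 26+19=7
26 + H = {7, 26} = 7 + H

26 + H = {7, 26}


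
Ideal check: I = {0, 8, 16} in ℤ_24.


Check ideal conditions for I = {0, 8, 16} in ℤ_24:
(1) I is an additive subgroup? Yes
(2) For r ∈ ℤ_24 and a ∈ I: r·a ∈ I? Yes

Yes, I is an ideal of ℤ_24


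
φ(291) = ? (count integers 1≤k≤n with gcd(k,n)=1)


Factor n: 291 = 3 × 97
φ(n) = n · ∏(1 - 1/p) over distinct primes p | n
φ(291) = 291 · (1 - 1/3) · (1 - 1/97) = 192

φ(291) = 192


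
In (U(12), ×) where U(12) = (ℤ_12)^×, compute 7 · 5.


Operation: multiplication mod 12
7 · 5 = (a × b) mod 12 with a = 7, b = 5

7 · 5 = 11


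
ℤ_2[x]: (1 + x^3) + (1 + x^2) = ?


Add coefficients mod 2:
x^0: 1 + 1 = 0 (mod 2)
x^1: 0 + 0 = 0 (mod 2)
x^2: 0 + 1 = 1 (mod 2)
x^3: 1 + 0 = 1 (mod 2)
Result: x^2 + x^3

f + g = x^2 + x^3


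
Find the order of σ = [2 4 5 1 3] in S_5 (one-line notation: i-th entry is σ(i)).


Cycle decomposition: (1 2 4) (3 5)
Cycle lengths: 3, 2
Order = lcm(3, 2) = 6

ord(σ) = 6


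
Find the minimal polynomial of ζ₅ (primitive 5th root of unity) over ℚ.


ζ₅ is a root of Φ₅(x) = x⁴ + x³ + x² + x + 1, irreducible over ℚ

Minimal polynomial: x⁴ + x³ + x² + x + 1


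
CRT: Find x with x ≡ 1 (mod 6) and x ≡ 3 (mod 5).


m₁ = 6, m₂ = 5, gcd = 1, so CRT applies. M = m₁·m₂ = 30
Let M₁ = M/m₁ = 5, M₂ = M/m₂ = 6
Find y₁ ≡ M₁⁻¹ (mod m₁): 5⁻¹ ≡ 5 (mod 6)
Find y₂ ≡ M₂⁻¹ (mod m₂): 6⁻¹ ≡ 1 (mod 5)
x = a₁·M₁·y₁ + a₂·M₂·y₂ = 1·5·5 + 3·6·1 = 43
Reduce mod 30: x ≡ 13
Check: 13 mod 6 = 1 ✓, 13 mod 5 = 3 ✓

x ≡ 13 (mod 30)


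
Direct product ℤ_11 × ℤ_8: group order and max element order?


|ℤ_11 × ℤ_8| = 11 × 8 = 88
Max element order = lcm(11,8) = 88
Cyclic? Yes (gcd=1)

|ℤ_11×ℤ_8| = 88, max element order = 88


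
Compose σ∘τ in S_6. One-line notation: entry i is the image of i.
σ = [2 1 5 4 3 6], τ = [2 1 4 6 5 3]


σ∘τ: apply τ first, then σ
1 →τ 2 →σ 1
2 →τ 1 →σ 2
3 →τ 4 →σ 4
4 →τ 6 →σ 6
5 →τ 5 →σ 3
6 →τ 3 →σ 5

σ∘τ = [1 2 4 6 3 5]


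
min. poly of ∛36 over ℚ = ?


∛36 satisfies x³ - 36 = 0, irreducible over ℚ (no rational root; 36 is not a perfect cube)

Minimal polynomial: x³ - 36


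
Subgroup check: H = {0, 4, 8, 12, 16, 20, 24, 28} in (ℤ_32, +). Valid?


Subgroup test for H = {0, 4, 8, 12, 16, 20, 24, 28} in (ℤ_32, +):
(1) 0 ∈ H? Yes
(2) Closure: for all a,b ∈ H, (a+b) mod 32 ∈ H? Yes
(3) Inverses: for all a ∈ H, -a mod 32 ∈ H? Yes

Yes, H is a subgroup of ℤ_32


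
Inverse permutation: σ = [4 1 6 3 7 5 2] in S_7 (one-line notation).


To find σ⁻¹, swap domain and range:
σ(1) = 4 → σ⁻¹(4) = 1
σ(2) = 1 → σ⁻¹(1) = 2
σ(3) = 6 → σ⁻¹(6) = 3
σ(4) = 3 → σ⁻¹(3) = 4
σ(5) = 7 → σ⁻¹(7) = 5
σ(6) = 5 → σ⁻¹(5) = 6
σ(7) = 2 → σ⁻¹(2) = 7

σ⁻¹ = [2 7 4 1 6 3 5]


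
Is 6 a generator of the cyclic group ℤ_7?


g generates ℤ_n iff gcd(g, n) = 1
gcd(6, 7) = 1
Since gcd = 1, 6 is a generator.

Yes, 6 generates ℤ_7


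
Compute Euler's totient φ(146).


Factor n: 146 = 2 × 73
φ(n) = n · ∏(1 - 1/p) over distinct primes p | n
φ(146) = 146 · (1 - 1/2) · (1 - 1/73) = 72

φ(146) = 72


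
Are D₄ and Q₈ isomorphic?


Comparing D₄ and Q₈:
D₄ has 5 elements of order 2; Q₈ has only 1

No, D₄ ≇ Q₈


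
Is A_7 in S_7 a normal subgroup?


H = A_7 in S_7
A_7 has index 2 in S_7, and every subgroup of index 2 is normal

Yes, normal subgroup


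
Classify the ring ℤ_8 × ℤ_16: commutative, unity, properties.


Direct product ring; commutative with unity (1,1); but (1,0)·(0,1) = (0,0) gives zero divisors, so not an integral domain
Commutative: Yes
Integral domain: No
Has unity: Yes

ℤ_8 × ℤ_16: Commutative=Yes, Unity=Yes


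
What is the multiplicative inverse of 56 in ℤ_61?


Use the extended Euclidean algorithm to write 1 = 56·s + 61·t; then s mod 61 is the inverse.
Euclidean algorithm:
  56 = 0·61 + 56
  61 = 1·56 + 5
  56 = 11·5 + 1
  5 = 5·1 + 0
gcd(56,61) = 1
Back-substitution gives: 56·(12) + 61·(-11) = 1
So 56⁻¹ ≡ 12 ≡ 12 (mod 61)
Check: 56 × 12 = 672 ≡ 1 (mod 61) ✓

56⁻¹ ≡ 12 (mod 61)


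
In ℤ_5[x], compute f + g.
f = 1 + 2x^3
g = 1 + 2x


Add coefficients mod 5:
x^0: 1 + 1 = 2 (mod 5)
x^1: 0 + 2 = 2 (mod 5)
x^2: 0 + 0 = 0 (mod 5)
x^3: 2 + 0 = 2 (mod 5)
Result: 2 + 2x + 2x^3

f + g = 2 + 2x + 2x^3


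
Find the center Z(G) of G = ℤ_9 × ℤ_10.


Z(G) = {g ∈ G | gx = xg for all x ∈ G}
Direct product of abelian groups is abelian, so Z(G) = G

Z(ℤ_9 × ℤ_10) = ℤ_9 × ℤ_10


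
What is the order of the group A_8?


|A_n| = n!/2 (even permutations)
|A_8| = 8!/2 = 40320/2 = 20160

|A_8| = 20160


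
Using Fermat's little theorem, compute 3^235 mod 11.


Fermat's little theorem: if p is prime and gcd(a,p)=1, then a^(p-1) ≡ 1 (mod p)
p = 11 is prime, gcd(3,11) = 1
Reduce exponent: 235 mod 10 = 5
So 3^235 ≡ 3^5 (mod 11)
3^5 mod 11 = 1

3^235 ≡ 1 (mod 11)


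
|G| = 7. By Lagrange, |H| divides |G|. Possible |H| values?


Lagrange's theorem: |H| divides |G|
|G| = 7
Divisors of 7: 1, 7

Possible subgroup orders: {1, 7}


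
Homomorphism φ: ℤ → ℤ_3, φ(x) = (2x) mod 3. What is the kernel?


Kernel = preimage of identity
ker(φ) = {x ∈ ℤ : 2x ≡ 0 (mod 3)}. gcd(2,3) = 1, so 2x ≡ 0 (mod 3) ⟺ x ≡ 0 (mod 3/1 = 3). Hence ker(φ) = 3ℤ

ker(φ) = 3ℤ


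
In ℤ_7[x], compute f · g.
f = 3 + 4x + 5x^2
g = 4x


Expand and collect like terms; reduce coefficients mod 7:
x^0: 3·0 = 0 ≡ 0 (mod 7)
x^1: 3·4 + 4·0 = 12 ≡ 5 (mod 7)
x^2: 4·4 + 5·0 = 16 ≡ 2 (mod 7)
x^3: 5·4 = 20 ≡ 6 (mod 7)
Result: 5x + 2x^2 + 6x^3

f · g = 5x + 2x^2 + 6x^3


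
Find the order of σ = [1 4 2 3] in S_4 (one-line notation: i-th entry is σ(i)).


Cycle decomposition: (2 4 3)
Cycle lengths: 3
Order = lcm(3) = 3

ord(σ) = 3


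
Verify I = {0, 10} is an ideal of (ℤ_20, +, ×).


Check ideal conditions for I = {0, 10} in ℤ_20:
(1) I is an additive subgroup? Yes
(2) For r ∈ ℤ_20 and a ∈ I: r·a ∈ I? Yes

Yes, I is an ideal of ℤ_20


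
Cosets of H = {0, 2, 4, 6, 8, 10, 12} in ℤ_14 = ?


H = {0, 2, 4, 6, 8, 10, 12}, |H| = 7
Number of cosets = |G|/|H| = 14/7 = 2
0 + H = {0, 2, 4, 6, 8, 10, 12}
1 + H = {1, 3, 5, 7, 9, 11, 13}

Cosets: 0+H={0,2,4,6,8,10,12}; 1+H={1,3,5,7,9,11,13}


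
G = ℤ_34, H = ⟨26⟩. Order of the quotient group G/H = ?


|⟨26⟩| = n / gcd(26, 34) = 34 / 2 = 17
H is normal (ℤ_34 is abelian).
|G/H| = |G| / |H| = 34 / 17 = 2

|G/H| = 2


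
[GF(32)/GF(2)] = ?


GF(32) = GF(2^5), so the extension degree is 5

[GF(32)/GF(2)] = 5


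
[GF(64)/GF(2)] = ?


GF(64) = GF(2^6), so the extension degree is 6

[GF(64)/GF(2)] = 6


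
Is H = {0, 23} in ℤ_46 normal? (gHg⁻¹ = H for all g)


H = {0, 23} in ℤ_46
ℤ_46 is abelian; every subgroup of an abelian group is normal

Yes, normal subgroup


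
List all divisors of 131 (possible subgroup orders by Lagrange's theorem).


Lagrange's theorem: |H| divides |G|
|G| = 131
Divisors of 131: 1, 131

Possible subgroup orders: {1, 131}


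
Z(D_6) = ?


Z(G) = {g ∈ G | gx = xg for all x ∈ G}
For even n, Z(D_n) = {e, r^(n/2)}: the 180° rotation r^3 commutes with every reflection and rotation

Z(D_6) = {e, r^3}


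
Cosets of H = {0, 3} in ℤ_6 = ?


H = {0, 3}, |H| = 2
Number of cosets = |G|/|H| = 6/2 = 3
0 + H = {0, 3}
1 + H = {1, 4}
2 + H = {2, 5}

Cosets: 0+H={0,3}; 1+H={1,4}; 2+H={2,5}


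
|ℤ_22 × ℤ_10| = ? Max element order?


|ℤ_22 × ℤ_10| = 22 × 10 = 220
Max element order = lcm(22,10) = 110
Cyclic? No (gcd=2)

|ℤ_22×ℤ_10| = 220, max element order = 110


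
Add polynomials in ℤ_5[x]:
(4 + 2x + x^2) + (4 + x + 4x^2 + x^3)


Add coefficients mod 5:
x^0: 4 + 4 = 3 (mod 5)
x^1: 2 + 1 = 3 (mod 5)
x^2: 1 + 4 = 0 (mod 5)
x^3: 0 + 1 = 1 (mod 5)
Result: 3 + 3x + x^3

f + g = 3 + 3x + x^3


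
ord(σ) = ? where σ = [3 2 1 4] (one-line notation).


Cycle decomposition: (1 3)
Cycle lengths: 2
Order = lcm(2) = 2

ord(σ) = 2


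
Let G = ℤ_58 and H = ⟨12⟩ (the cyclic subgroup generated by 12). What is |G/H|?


|⟨12⟩| = n / gcd(12, 58) = 58 / 2 = 29
H is normal (ℤ_58 is abelian).
|G/H| = |G| / |H| = 58 / 29 = 2

|G/H| = 2


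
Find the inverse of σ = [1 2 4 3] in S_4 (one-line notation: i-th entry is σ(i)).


To find σ⁻¹, swap domain and range:
σ(1) = 1 → σ⁻¹(1) = 1
σ(2) = 2 → σ⁻¹(2) = 2
σ(3) = 4 → σ⁻¹(4) = 3
σ(4) = 3 → σ⁻¹(3) = 4

σ⁻¹ = [1 2 4 3]


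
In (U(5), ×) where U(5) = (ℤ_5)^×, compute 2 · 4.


Operation: multiplication mod 5
2 · 4 = (a × b) mod 5 with a = 2, b = 4

2 · 4 = 3


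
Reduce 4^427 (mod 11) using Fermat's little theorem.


Fermat's little theorem: if p is prime and gcd(a,p)=1, then a^(p-1) ≡ 1 (mod p)
p = 11 is prime, gcd(4,11) = 1
Reduce exponent: 427 mod 10 = 7
So 4^427 ≡ 4^7 (mod 11)
4^7 mod 11 = 5

4^427 ≡ 5 (mod 11)


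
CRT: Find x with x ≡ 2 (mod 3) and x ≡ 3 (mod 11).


m₁ = 3, m₂ = 11, gcd = 1, so CRT applies. M = m₁·m₂ = 33
Let M₁ = M/m₁ = 11, M₂ = M/m₂ = 3
Find y₁ ≡ M₁⁻¹ (mod m₁): 11⁻¹ ≡ 2 (mod 3)
Find y₂ ≡ M₂⁻¹ (mod m₂): 3⁻¹ ≡ 4 (mod 11)
x = a₁·M₁·y₁ + a₂·M₂·y₂ = 2·11·2 + 3·3·4 = 80
Reduce mod 33: x ≡ 14
Check: 14 mod 3 = 2 ✓, 14 mod 11 = 3 ✓

x ≡ 14 (mod 33)


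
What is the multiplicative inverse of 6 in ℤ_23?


Use the extended Euclidean algorithm to write 1 = 6·s + 23·t; then s mod 23 is the inverse.
Euclidean algorithm:
  6 = 0·23 + 6
  23 = 3·6 + 5
  6 = 1·5 + 1
  5 = 5·1 + 0
gcd(6,23) = 1
Back-substitution gives: 6·(4) + 23·(-1) = 1
So 6⁻¹ ≡ 4 ≡ 4 (mod 23)
Check: 6 × 4 = 24 ≡ 1 (mod 23) ✓

6⁻¹ ≡ 4 (mod 23)


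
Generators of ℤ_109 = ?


g generates ℤ_n iff gcd(g,n) = 1
Prime factors of 109: 109
Generators are g ∈ {1,...,108} not divisible by any of these primes.
Generators: {1, 2, 3, 4, 5, 6, 7, 8, 9, 10, 11, 12, 13, 14, 15, 16, 17, 18, 19, 20, 21, 22, 23, 24, 25, 26, 27, 28, 29, 30, 31, 32, 33, 34, 35, 36, 37, 38, 39, 40, 41, 42, 43, 44, 45, 46, 47, 48, 49, 50, 51, 52, 53, 54, 55, 56, 57, 58, 59, 60, 61, 62, 63, 64, 65, 66, 67, 68, 69, 70, 71, 72, 73, 74, 75, 76, 77, 78, 79, 80, 81, 82, 83, 84, 85, 86, 87, 88, 89, 90, 91, 92, 93, 94, 95, 96, 97, 98, 99, 100, 101, 102, 103, 104, 105, 106, 107, 108}
Number of generators = φ(109) = 108

Generators of ℤ_109 = {1, 2, 3, 4, 5, 6, 7, 8, 9, 10, 11, 12, 13, 14, 15, 16, 17, 18, 19, 20, 21, 22, 23, 24, 25, 26, 27, 28, 29, 30, 31, 32, 33, 34, 35, 36, 37, 38, 39, 40, 41, 42, 43, 44, 45, 46, 47, 48, 49, 50, 51, 52, 53, 54, 55, 56, 57, 58, 59, 60, 61, 62, 63, 64, 65, 66, 67, 68, 69, 70, 71, 72, 73, 74, 75, 76, 77, 78, 79, 80, 81, 82, 83, 84, 85, 86, 87, 88, 89, 90, 91, 92, 93, 94, 95, 96, 97, 98, 99, 100, 101, 102, 103, 104, 105, 106, 107, 108}


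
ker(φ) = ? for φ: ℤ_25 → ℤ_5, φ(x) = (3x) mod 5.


Kernel = preimage of identity
ker(φ) = {x ∈ ℤ_25 : 3x ≡ 0 (mod 5)}. Since 5 | 25, φ is well-defined. The kernel is the cyclic subgroup ⟨5⟩ of ℤ_25 (order 5), i.e. {0, 5, 10, 15, 20}

ker(φ) = {0, 5, 10, 15, 20}


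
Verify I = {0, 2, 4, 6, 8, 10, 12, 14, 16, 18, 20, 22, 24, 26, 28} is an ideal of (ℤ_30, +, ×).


Check ideal conditions for I = {0, 2, 4, 6, 8, 10, 12, 14, 16, 18, 20, 22, 24, 26, 28} in ℤ_30:
(1) I is an additive subgroup? Yes
(2) For r ∈ ℤ_30 and a ∈ I: r·a ∈ I? Yes

Yes, I is an ideal of ℤ_30


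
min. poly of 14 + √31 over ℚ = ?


Let α = 14 + √31. Then α - 14 = √31, so (α - 14)² = 31, giving α² - 28α + 165 = 0. Degree 2 and α ∉ ℚ, so this is the minimal polynomial.

Minimal polynomial: x² - 28x + 165


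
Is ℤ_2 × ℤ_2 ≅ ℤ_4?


Comparing ℤ_2 × ℤ_2 and ℤ_4:
gcd(2,2) = 2 ≠ 1. Max element order in ℤ_2×ℤ_2 is lcm(2,2) = 2 < 4, so it has no element of order 4

No, ℤ_2 × ℤ_2 ≇ ℤ_4


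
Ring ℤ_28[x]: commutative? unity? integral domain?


ℤ_28 has zero divisors (2·14 ≡ 0), and these lift to constant zero divisors in ℤ_28[x]; so not an integral domain
Commutative: Yes
Integral domain: No
Has unity: Yes

ℤ_28[x]: Commutative=Yes, Unity=Yes


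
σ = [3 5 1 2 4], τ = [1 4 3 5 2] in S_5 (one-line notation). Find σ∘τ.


σ∘τ: apply τ first, then σ
1 →τ 1 →σ 3
2 →τ 4 →σ 2
3 →τ 3 →σ 1
4 →τ 5 →σ 4
5 →τ 2 →σ 5

σ∘τ = [3 2 1 4 5]


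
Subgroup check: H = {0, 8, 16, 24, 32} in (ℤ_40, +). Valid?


Subgroup test for H = {0, 8, 16, 24, 32} in (ℤ_40, +):
(1) 0 ∈ H? Yes
(2) Closure: for all a,b ∈ H, (a+b) mod 40 ∈ H? Yes
(3) Inverses: for all a ∈ H, -a mod 40 ∈ H? Yes

Yes, H is a subgroup of ℤ_40


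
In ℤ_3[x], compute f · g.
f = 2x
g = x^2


Expand and collect like terms; reduce coefficients mod 3:
x^0: 0·0 = 0 ≡ 0 (mod 3)
x^1: 0·0 + 2·0 = 0 ≡ 0 (mod 3)
x^2: 0·1 + 2·0 = 0 ≡ 0 (mod 3)
x^3: 2·1 = 2 ≡ 2 (mod 3)
Result: 2x^3

f · g = 2x^3


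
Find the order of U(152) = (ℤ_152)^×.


U(n) is the group of units mod n; |U(n)| = φ(n)
|U(152)| = φ(152) = 72

|U(152) = (ℤ_152)^×| = 72


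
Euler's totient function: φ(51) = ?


Factor n: 51 = 3 × 17
φ(n) = n · ∏(1 - 1/p) over distinct primes p | n
φ(51) = 51 · (1 - 1/3) · (1 - 1/17) = 32

φ(51) = 32


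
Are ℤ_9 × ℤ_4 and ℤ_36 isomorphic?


Comparing ℤ_9 × ℤ_4 and ℤ_36:
gcd(9,4) = 1, so ℤ_9 × ℤ_4 ≅ ℤ_36 (CRT)

Yes, ℤ_9 × ℤ_4 ≅ ℤ_36


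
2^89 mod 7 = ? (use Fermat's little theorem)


Fermat's little theorem: if p is prime and gcd(a,p)=1, then a^(p-1) ≡ 1 (mod p)
p = 7 is prime, gcd(2,7) = 1
Reduce exponent: 89 mod 6 = 5
So 2^89 ≡ 2^5 (mod 7)
2^5 mod 7 = 4

2^89 ≡ 4 (mod 7)


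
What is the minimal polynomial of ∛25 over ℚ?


∛25 satisfies x³ - 25 = 0, irreducible over ℚ (no rational root; 25 is not a perfect cube)

Minimal polynomial: x³ - 25


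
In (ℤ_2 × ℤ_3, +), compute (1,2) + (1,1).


Operation: componentwise addition mod (2, 3)
(1,2) + (1,1) = ((a₁+b₁) mod 2, (a₂+b₂) mod 3) with a = (1,2), b = (1,1)

(1,2) + (1,1) = (0,0)


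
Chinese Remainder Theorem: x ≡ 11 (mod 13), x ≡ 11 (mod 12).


m₁ = 13, m₂ = 12, gcd = 1, so CRT applies. M = m₁·m₂ = 156
Let M₁ = M/m₁ = 12, M₂ = M/m₂ = 13
Find y₁ ≡ M₁⁻¹ (mod m₁): 12⁻¹ ≡ 12 (mod 13)
Find y₂ ≡ M₂⁻¹ (mod m₂): 13⁻¹ ≡ 1 (mod 12)
x = a₁·M₁·y₁ + a₂·M₂·y₂ = 11·12·12 + 11·13·1 = 1727
Reduce mod 156: x ≡ 11
Check: 11 mod 13 = 11 ✓, 11 mod 12 = 11 ✓

x ≡ 11 (mod 156)


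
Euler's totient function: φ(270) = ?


Factor n: 270 = 2 × 3^3 × 5
φ(n) = n · ∏(1 - 1/p) over distinct primes p | n
φ(270) = 270 · (1 - 1/2) · (1 - 1/3) · (1 - 1/5) = 72

φ(270) = 72


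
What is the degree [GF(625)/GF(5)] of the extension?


GF(625) = GF(5^4), so the extension degree is 4

[GF(625)/GF(5)] = 4


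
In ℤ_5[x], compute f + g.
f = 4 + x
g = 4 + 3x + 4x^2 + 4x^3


Add coefficients mod 5:
x^0: 4 + 4 = 3 (mod 5)
x^1: 1 + 3 = 4 (mod 5)
x^2: 0 + 4 = 4 (mod 5)
x^3: 0 + 4 = 4 (mod 5)
Result: 3 + 4x + 4x^2 + 4x^3

f + g = 3 + 4x + 4x^2 + 4x^3


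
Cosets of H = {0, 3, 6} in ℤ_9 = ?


H = {0, 3, 6}, |H| = 3
Number of cosets = |G|/|H| = 9/3 = 3
0 + H = {0, 3, 6}
1 + H = {1, 4, 7}
2 + H = {2, 5, 8}

Cosets: 0+H={0,3,6}; 1+H={1,4,7}; 2+H={2,5,8}


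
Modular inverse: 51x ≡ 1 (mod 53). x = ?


Use the extended Euclidean algorithm to write 1 = 51·s + 53·t; then s mod 53 is the inverse.
Euclidean algorithm:
  51 = 0·53 + 51
  53 = 1·51 + 2
  51 = 25·2 + 1
  2 = 2·1 + 0
gcd(51,53) = 1
Back-substitution gives: 51·(26) + 53·(-25) = 1
So 51⁻¹ ≡ 26 ≡ 26 (mod 53)
Check: 51 × 26 = 1326 ≡ 1 (mod 53) ✓

51⁻¹ ≡ 26 (mod 53)


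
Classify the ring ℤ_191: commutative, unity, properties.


ℤ_191 is a commutative ring with unity 1; 191 is prime, so ℤ_191 is a field (hence an integral domain)
Commutative: Yes
Integral domain: Yes
Has unity: Yes

ℤ_191: Commutative=Yes, Unity=Yes


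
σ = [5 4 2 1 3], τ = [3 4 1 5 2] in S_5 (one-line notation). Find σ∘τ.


σ∘τ: apply τ first, then σ
1 →τ 3 →σ 2
2 →τ 4 →σ 1
3 →τ 1 →σ 5
4 →τ 5 →σ 3
5 →τ 2 →σ 4

σ∘τ = [2 1 5 3 4]


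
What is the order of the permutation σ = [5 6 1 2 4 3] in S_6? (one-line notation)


Cycle decomposition: (1 5 4 2 6 3)
Cycle lengths: 6
Order = lcm(6) = 6

ord(σ) = 6


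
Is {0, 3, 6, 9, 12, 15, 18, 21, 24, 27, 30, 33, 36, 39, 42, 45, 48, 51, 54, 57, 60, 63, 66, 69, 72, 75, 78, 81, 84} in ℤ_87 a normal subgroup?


H = {0, 3, 6, 9, 12, 15, 18, 21, 24, 27, 30, 33, 36, 39, 42, 45, 48, 51, 54, 57, 60, 63, 66, 69, 72, 75, 78, 81, 84} in ℤ_87
ℤ_87 is abelian; every subgroup of an abelian group is normal

Yes, normal subgroup


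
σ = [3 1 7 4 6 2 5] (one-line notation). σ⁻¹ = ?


To find σ⁻¹, swap domain and range:
σ(1) = 3 → σ⁻¹(3) = 1
σ(2) = 1 → σ⁻¹(1) = 2
σ(3) = 7 → σ⁻¹(7) = 3
σ(4) = 4 → σ⁻¹(4) = 4
σ(5) = 6 → σ⁻¹(6) = 5
σ(6) = 2 → σ⁻¹(2) = 6
σ(7) = 5 → σ⁻¹(5) = 7

σ⁻¹ = [2 6 1 4 7 5 3]


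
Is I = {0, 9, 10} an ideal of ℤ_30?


Check ideal conditions for I = {0, 9, 10} in ℤ_30:
(1) I is an additive subgroup? No
(2) For r ∈ ℤ_30 and a ∈ I: r·a ∈ I? No  [counterexample: r=2, a=9, r·a mod 30 = 18 ∉ I]

No, I is not an ideal of ℤ_30


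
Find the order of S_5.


|S_n| = n! (number of permutations of n symbols)
|S_5| = 5! = 120

|S_5| = 120


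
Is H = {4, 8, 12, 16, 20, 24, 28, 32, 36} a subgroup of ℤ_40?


Subgroup test for H = {4, 8, 12, 16, 20, 24, 28, 32, 36} in (ℤ_40, +):
(1) 0 ∈ H? No
(2) Closure: for all a,b ∈ H, (a+b) mod 40 ∈ H? No  [counterexample: 4 + 36 = 0 ∉ H]
(3) Inverses: for all a ∈ H, -a mod 40 ∈ H? Yes

No, H is not a subgroup of ℤ_40


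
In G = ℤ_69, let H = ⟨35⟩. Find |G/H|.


|⟨35⟩| = n / gcd(35, 69) = 69 / 1 = 69
H is normal (ℤ_69 is abelian).
|G/H| = |G| / |H| = 69 / 69 = 1

|G/H| = 1


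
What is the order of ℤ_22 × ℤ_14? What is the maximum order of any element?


|ℤ_22 × ℤ_14| = 22 × 14 = 308
Max element order = lcm(22,14) = 154
Cyclic? No (gcd=2)

|ℤ_22×ℤ_14| = 308, max element order = 154


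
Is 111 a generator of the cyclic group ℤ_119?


g generates ℤ_n iff gcd(g, n) = 1
gcd(111, 119) = 1
Since gcd = 1, 111 is a generator.

Yes, 111 generates ℤ_119


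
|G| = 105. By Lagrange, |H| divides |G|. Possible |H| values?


Lagrange's theorem: |H| divides |G|
|G| = 105
Divisors of 105: 1, 3, 5, 7, 15, 21, 35, 105

Possible subgroup orders: {1, 3, 5, 7, 15, 21, 35, 105}


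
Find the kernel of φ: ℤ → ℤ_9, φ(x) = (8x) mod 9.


Kernel = preimage of identity
ker(φ) = {x ∈ ℤ : 8x ≡ 0 (mod 9)}. gcd(8,9) = 1, so 8x ≡ 0 (mod 9) ⟺ x ≡ 0 (mod 9/1 = 9). Hence ker(φ) = 9ℤ

ker(φ) = 9ℤ


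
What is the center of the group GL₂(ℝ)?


Z(G) = {g ∈ G | gx = xg for all x ∈ G}
Only scalar multiples of the identity commute with all invertible matrices

Z(GL₂(ℝ)) = {aI : a ∈ ℝ, a ≠ 0}


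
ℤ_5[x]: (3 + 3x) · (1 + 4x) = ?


Expand and collect like terms; reduce coefficients mod 5:
x^0: 3·1 = 3 ≡ 3 (mod 5)
x^1: 3·4 + 3·1 = 15 ≡ 0 (mod 5)
x^2: 3·4 = 12 ≡ 2 (mod 5)
Result: 3 + 2x^2

f · g = 3 + 2x^2


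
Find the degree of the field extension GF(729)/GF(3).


GF(729) = GF(3^6), so the extension degree is 6

[GF(729)/GF(3)] = 6


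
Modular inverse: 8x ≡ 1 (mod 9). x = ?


Use the extended Euclidean algorithm to write 1 = 8·s + 9·t; then s mod 9 is the inverse.
Euclidean algorithm:
  8 = 0·9 + 8
  9 = 1·8 + 1
  8 = 8·1 + 0
gcd(8,9) = 1
Back-substitution gives: 8·(-1) + 9·(1) = 1
So 8⁻¹ ≡ -1 ≡ 8 (mod 9)
Check: 8 × 8 = 64 ≡ 1 (mod 9) ✓

8⁻¹ ≡ 8 (mod 9)


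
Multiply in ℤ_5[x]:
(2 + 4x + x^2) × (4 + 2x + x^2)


Expand and collect like terms; reduce coefficients mod 5:
x^0: 2·4 = 8 ≡ 3 (mod 5)
x^1: 2·2 + 4·4 = 20 ≡ 0 (mod 5)
x^2: 2·1 + 4·2 + 1·4 = 14 ≡ 4 (mod 5)
x^3: 4·1 + 1·2 = 6 ≡ 1 (mod 5)
x^4: 1·1 = 1 ≡ 1 (mod 5)
Result: 3 + 4x^2 + x^3 + x^4

f · g = 3 + 4x^2 + x^3 + x^4


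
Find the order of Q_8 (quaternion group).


Q_8 = {±1, ±i, ±j, ±k}
|Q_8| = 8

|Q_8 (quaternion group)| = 8


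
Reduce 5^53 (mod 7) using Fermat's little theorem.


Fermat's little theorem: if p is prime and gcd(a,p)=1, then a^(p-1) ≡ 1 (mod p)
p = 7 is prime, gcd(5,7) = 1
Reduce exponent: 53 mod 6 = 5
So 5^53 ≡ 5^5 (mod 7)
5^5 mod 7 = 3

5^53 ≡ 3 (mod 7)


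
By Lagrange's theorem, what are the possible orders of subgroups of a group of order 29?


Lagrange's theorem: |H| divides |G|
|G| = 29
Divisors of 29: 1, 29

Possible subgroup orders: {1, 29}


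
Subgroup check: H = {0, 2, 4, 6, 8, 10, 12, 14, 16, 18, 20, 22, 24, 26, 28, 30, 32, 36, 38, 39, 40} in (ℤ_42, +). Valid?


Subgroup test for H = {0, 2, 4, 6, 8, 10, 12, 14, 16, 18, 20, 22, 24, 26, 28, 30, 32, 36, 38, 39, 40} in (ℤ_42, +):
(1) 0 ∈ H? Yes
(2) Closure: for all a,b ∈ H, (a+b) mod 42 ∈ H? No  [counterexample: 2 + 32 = 34 ∉ H]
(3) Inverses: for all a ∈ H, -a mod 42 ∈ H? No

No, H is not a subgroup of ℤ_42


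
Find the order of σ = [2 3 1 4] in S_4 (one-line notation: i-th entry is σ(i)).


Cycle decomposition: (1 2 3)
Cycle lengths: 3
Order = lcm(3) = 3

ord(σ) = 3


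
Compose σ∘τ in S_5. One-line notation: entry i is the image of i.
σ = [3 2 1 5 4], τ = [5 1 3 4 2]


σ∘τ: apply τ first, then σ
1 →τ 5 →σ 4
2 →τ 1 →σ 3
3 →τ 3 →σ 1
4 →τ 4 →σ 5
5 →τ 2 →σ 2

σ∘τ = [4 3 1 5 2]


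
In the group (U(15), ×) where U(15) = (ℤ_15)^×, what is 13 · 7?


Operation: multiplication mod 15
13 · 7 = (a × b) mod 15 with a = 13, b = 7

13 · 7 = 1


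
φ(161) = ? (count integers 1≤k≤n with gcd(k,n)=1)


Factor n: 161 = 7 × 23
φ(n) = n · ∏(1 - 1/p) over distinct primes p | n
φ(161) = 161 · (1 - 1/7) · (1 - 1/23) = 132

φ(161) = 132


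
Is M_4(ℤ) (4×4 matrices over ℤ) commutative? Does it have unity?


Matrix multiplication is non-commutative for n ≥ 2; the identity matrix I is the unity; singular matrices give zero divisors, so not an integral domain
Commutative: No
Integral domain: No
Has unity: Yes

M_4(ℤ) (4×4 matrices over ℤ): Commutative=No, Unity=Yes


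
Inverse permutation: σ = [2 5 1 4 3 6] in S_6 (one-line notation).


To find σ⁻¹, swap domain and range:
σ(1) = 2 → σ⁻¹(2) = 1
σ(2) = 5 → σ⁻¹(5) = 2
σ(3) = 1 → σ⁻¹(1) = 3
σ(4) = 4 → σ⁻¹(4) = 4
σ(5) = 3 → σ⁻¹(3) = 5
σ(6) = 6 → σ⁻¹(6) = 6

σ⁻¹ = [3 1 5 4 2 6]


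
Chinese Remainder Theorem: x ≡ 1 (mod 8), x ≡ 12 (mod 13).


m₁ = 8, m₂ = 13, gcd = 1, so CRT applies. M = m₁·m₂ = 104
Let M₁ = M/m₁ = 13, M₂ = M/m₂ = 8
Find y₁ ≡ M₁⁻¹ (mod m₁): 13⁻¹ ≡ 5 (mod 8)
Find y₂ ≡ M₂⁻¹ (mod m₂): 8⁻¹ ≡ 5 (mod 13)
x = a₁·M₁·y₁ + a₂·M₂·y₂ = 1·13·5 + 12·8·5 = 545
Reduce mod 104: x ≡ 25
Check: 25 mod 8 = 1 ✓, 25 mod 13 = 12 ✓

x ≡ 25 (mod 104)


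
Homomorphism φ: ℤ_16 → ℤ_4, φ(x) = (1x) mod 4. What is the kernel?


Kernel = preimage of identity
ker(φ) = {x ∈ ℤ_16 : 1x ≡ 0 (mod 4)}. Since 4 | 16, φ is well-defined. The kernel is the cyclic subgroup ⟨4⟩ of ℤ_16 (order 4), i.e. {0, 4, 8, 12}

ker(φ) = {0, 4, 8, 12}


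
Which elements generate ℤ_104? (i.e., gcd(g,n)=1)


g generates ℤ_n iff gcd(g,n) = 1
Prime factors of 104: 2, 13
Generators are g ∈ {1,...,103} not divisible by any of these primes.
Generators: {1, 3, 5, 7, 9, 11, 15, 17, 19, 21, 23, 25, 27, 29, 31, 33, 35, 37, 41, 43, 45, 47, 49, 51, 53, 55, 57, 59, 61, 63, 67, 69, 71, 73, 75, 77, 79, 81, 83, 85, 87, 89, 93, 95, 97, 99, 101, 103}
Number of generators = φ(104) = 48

Generators of ℤ_104 = {1, 3, 5, 7, 9, 11, 15, 17, 19, 21, 23, 25, 27, 29, 31, 33, 35, 37, 41, 43, 45, 47, 49, 51, 53, 55, 57, 59, 61, 63, 67, 69, 71, 73, 75, 77, 79, 81, 83, 85, 87, 89, 93, 95, 97, 99, 101, 103}


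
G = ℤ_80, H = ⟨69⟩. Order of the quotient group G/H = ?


|⟨69⟩| = n / gcd(69, 80) = 80 / 1 = 80
H is normal (ℤ_80 is abelian).
|G/H| = |G| / |H| = 80 / 80 = 1

|G/H| = 1


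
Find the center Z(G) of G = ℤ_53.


Z(G) = {g ∈ G | gx = xg for all x ∈ G}
ℤ_53 is abelian, so Z(G) = G

Z(ℤ_53) = ℤ_53


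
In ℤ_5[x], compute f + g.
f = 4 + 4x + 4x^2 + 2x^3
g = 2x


Add coefficients mod 5:
x^0: 4 + 0 = 4 (mod 5)
x^1: 4 + 2 = 1 (mod 5)
x^2: 4 + 0 = 4 (mod 5)
x^3: 2 + 0 = 2 (mod 5)
Result: 4 + x + 4x^2 + 2x^3

f + g = 4 + x + 4x^2 + 2x^3


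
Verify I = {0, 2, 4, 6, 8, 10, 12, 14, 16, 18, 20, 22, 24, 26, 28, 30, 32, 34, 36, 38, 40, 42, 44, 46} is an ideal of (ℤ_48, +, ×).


Check ideal conditions for I = {0, 2, 4, 6, 8, 10, 12, 14, 16, 18, 20, 22, 24, 26, 28, 30, 32, 34, 36, 38, 40, 42, 44, 46} in ℤ_48:
(1) I is an additive subgroup? Yes
(2) For r ∈ ℤ_48 and a ∈ I: r·a ∈ I? Yes

Yes, I is an ideal of ℤ_48


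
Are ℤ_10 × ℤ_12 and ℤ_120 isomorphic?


Comparing ℤ_10 × ℤ_12 and ℤ_120:
gcd(10,12) = 2 ≠ 1. Max element order in ℤ_10×ℤ_12 is lcm(10,12) = 60 < 120, so it has no element of order 120

No, ℤ_10 × ℤ_12 ≇ ℤ_120


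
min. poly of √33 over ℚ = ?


√33 satisfies x² - 33 = 0, irreducible over ℚ since 33 is squarefree

Minimal polynomial: x² - 33


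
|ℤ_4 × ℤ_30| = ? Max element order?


|ℤ_4 × ℤ_30| = 4 × 30 = 120
Max element order = lcm(4,30) = 60
Cyclic? No (gcd=2)

|ℤ_4×ℤ_30| = 120, max element order = 60


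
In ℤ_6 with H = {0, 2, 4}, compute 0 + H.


0 + H = {0 + h (mod 6) : h ∈ H}
0+0=0, 0+2=2, 0+4=4

0 + H = {0, 2, 4}


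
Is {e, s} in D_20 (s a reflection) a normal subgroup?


H = {e, s} in D_20 (s a reflection)
r·s·r⁻¹ = sr⁻² ≠ s for n ≥ 3, so {e, s} is not closed under conjugation

No, not a normal subgroup


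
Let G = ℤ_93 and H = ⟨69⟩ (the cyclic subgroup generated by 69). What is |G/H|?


|⟨69⟩| = n / gcd(69, 93) = 93 / 3 = 31
H is normal (ℤ_93 is abelian).
|G/H| = |G| / |H| = 93 / 31 = 3

|G/H| = 3


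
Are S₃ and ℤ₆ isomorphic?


Comparing S₃ and ℤ₆:
S₃ is non-abelian, ℤ₆ is abelian

No, S₃ ≇ ℤ₆


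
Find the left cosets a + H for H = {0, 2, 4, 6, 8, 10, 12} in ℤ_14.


H = {0, 2, 4, 6, 8, 10, 12}, |H| = 7
Number of cosets = |G|/|H| = 14/7 = 2
0 + H = {0, 2, 4, 6, 8, 10, 12}
1 + H = {1, 3, 5, 7, 9, 11, 13}

Cosets: 0+H={0,2,4,6,8,10,12}; 1+H={1,3,5,7,9,11,13}


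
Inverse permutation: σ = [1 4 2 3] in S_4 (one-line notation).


To find σ⁻¹, swap domain and range:
σ(1) = 1 → σ⁻¹(1) = 1
σ(2) = 4 → σ⁻¹(4) = 2
σ(3) = 2 → σ⁻¹(2) = 3
σ(4) = 3 → σ⁻¹(3) = 4

σ⁻¹ = [1 3 4 2]


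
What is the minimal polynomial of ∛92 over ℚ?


∛92 satisfies x³ - 92 = 0, irreducible over ℚ (no rational root; 92 is not a perfect cube)

Minimal polynomial: x³ - 92


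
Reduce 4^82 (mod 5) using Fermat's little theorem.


Fermat's little theorem: if p is prime and gcd(a,p)=1, then a^(p-1) ≡ 1 (mod p)
p = 5 is prime, gcd(4,5) = 1
Reduce exponent: 82 mod 4 = 2
So 4^82 ≡ 4^2 (mod 5)
4^2 mod 5 = 1

4^82 ≡ 1 (mod 5)


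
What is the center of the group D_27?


Z(G) = {g ∈ G | gx = xg for all x ∈ G}
For odd n, Z(D_n) = {e}: no nontrivial rotation commutes with all reflections

Z(D_27) = {e}


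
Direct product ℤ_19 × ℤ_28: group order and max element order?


|ℤ_19 × ℤ_28| = 19 × 28 = 532
Max element order = lcm(19,28) = 532
Cyclic? Yes (gcd=1)

|ℤ_19×ℤ_28| = 532, max element order = 532


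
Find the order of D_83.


|D_n| = 2n (n rotations and n reflections)
|D_83| = 2×83 = 166

|D_83| = 166


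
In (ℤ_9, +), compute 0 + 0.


Operation: addition mod 9
0 + 0 = (a + b) mod 9 with a = 0, b = 0

0 + 0 = 0


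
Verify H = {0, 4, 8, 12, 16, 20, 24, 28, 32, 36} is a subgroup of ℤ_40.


Subgroup test for H = {0, 4, 8, 12, 16, 20, 24, 28, 32, 36} in (ℤ_40, +):
(1) 0 ∈ H? Yes
(2) Closure: for all a,b ∈ H, (a+b) mod 40 ∈ H? Yes
(3) Inverses: for all a ∈ H, -a mod 40 ∈ H? Yes

Yes, H is a subgroup of ℤ_40
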